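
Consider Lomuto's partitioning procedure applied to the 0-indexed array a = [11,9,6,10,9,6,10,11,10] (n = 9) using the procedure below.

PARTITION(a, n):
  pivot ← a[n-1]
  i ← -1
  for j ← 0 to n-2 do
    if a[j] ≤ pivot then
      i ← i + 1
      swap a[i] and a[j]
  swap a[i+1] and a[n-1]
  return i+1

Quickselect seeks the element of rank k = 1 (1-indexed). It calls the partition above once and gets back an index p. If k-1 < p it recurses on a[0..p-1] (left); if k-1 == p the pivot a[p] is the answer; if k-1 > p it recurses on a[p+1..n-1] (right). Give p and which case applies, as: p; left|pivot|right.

pivot = a[8] = 10; i = -1
j=0: a[0]=11 > 10 → no swap
j=1: a[1]=9 ≤ 10 → i=0, swap a[0],a[1] → [9,11,6,10,9,6,10,11,10]
j=2: a[2]=6 ≤ 10 → i=1, swap a[1],a[2] → [9,6,11,10,9,6,10,11,10]
j=3: a[3]=10 ≤ 10 → i=2, swap a[2],a[3] → [9,6,10,11,9,6,10,11,10]
j=4: a[4]=9 ≤ 10 → i=3, swap a[3],a[4] → [9,6,10,9,11,6,10,11,10]
j=5: a[5]=6 ≤ 10 → i=4, swap a[4],a[5] → [9,6,10,9,6,11,10,11,10]
j=6: a[6]=10 ≤ 10 → i=5, swap a[5],a[6] → [9,6,10,9,6,10,11,11,10]
j=7: a[7]=11 > 10 → no swap
final swap a[6],a[8] → [9,6,10,9,6,10,10,11,11]; return 6
p = 6; k-1 = 0 < 6 ⇒ left

6; left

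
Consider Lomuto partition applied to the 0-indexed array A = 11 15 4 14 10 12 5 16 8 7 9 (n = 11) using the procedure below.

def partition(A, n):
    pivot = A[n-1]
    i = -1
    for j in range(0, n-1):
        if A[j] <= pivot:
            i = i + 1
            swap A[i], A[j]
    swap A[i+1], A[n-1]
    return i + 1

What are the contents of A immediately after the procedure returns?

4 5 8 7 9 12 15 16 11 14 10

pivot = A[10] = 9; i = -1
j=0: A[0]=11 > 9 → no swap
j=1: A[1]=15 > 9 → no swap
j=2: A[2]=4 ≤ 9 → i=0, swap A[0],A[2] → 4 15 11 14 10 12 5 16 8 7 9
j=3: A[3]=14 > 9 → no swap
j=4: A[4]=10 > 9 → no swap
j=5: A[5]=12 > 9 → no swap
j=6: A[6]=5 ≤ 9 → i=1, swap A[1],A[6] → 4 5 11 14 10 12 15 16 8 7 9
j=7: A[7]=16 > 9 → no swap
j=8: A[8]=8 ≤ 9 → i=2, swap A[2],A[8] → 4 5 8 14 10 12 15 16 11 7 9
j=9: A[9]=7 ≤ 9 → i=3, swap A[3],A[9] → 4 5 8 7 10 12 15 16 11 14 9
final swap A[4],A[10] → 4 5 8 7 9 12 15 16 11 14 10; return 4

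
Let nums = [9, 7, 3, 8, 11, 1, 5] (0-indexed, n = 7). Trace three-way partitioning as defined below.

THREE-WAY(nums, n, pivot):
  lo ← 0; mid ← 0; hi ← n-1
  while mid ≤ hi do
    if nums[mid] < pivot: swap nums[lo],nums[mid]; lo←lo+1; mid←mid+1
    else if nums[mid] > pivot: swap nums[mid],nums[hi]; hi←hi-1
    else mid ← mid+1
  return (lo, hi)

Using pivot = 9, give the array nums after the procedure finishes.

[7, 3, 8, 5, 1, 9, 11]

lo=0 mid=0 hi=6
9=9: mid=1
7<9: swap(0,1), lo=1 mid=2 ⇒ [7, 9, 3, 8, 11, 1, 5]
3<9: swap(1,2), lo=2 mid=3 ⇒ [7, 3, 9, 8, 11, 1, 5]
8<9: swap(2,3), lo=3 mid=4 ⇒ [7, 3, 8, 9, 11, 1, 5]
11>9: swap(4,6), hi=5 ⇒ [7, 3, 8, 9, 5, 1, 11]
5<9: swap(3,4), lo=4 mid=5 ⇒ [7, 3, 8, 5, 9, 1, 11]
1<9: swap(4,5), lo=5 mid=6 ⇒ [7, 3, 8, 5, 1, 9, 11]
done. lo=5 hi=5; nums=[7, 3, 8, 5, 1, 9, 11]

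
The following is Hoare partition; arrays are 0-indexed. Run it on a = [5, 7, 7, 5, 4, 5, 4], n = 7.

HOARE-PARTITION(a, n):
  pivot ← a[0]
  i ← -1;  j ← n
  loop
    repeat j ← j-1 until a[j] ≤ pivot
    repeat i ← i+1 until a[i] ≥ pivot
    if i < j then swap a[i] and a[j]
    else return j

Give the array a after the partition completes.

pivot=5
j stops at 6 (4), i stops at 0 (5); swap ⇒ [4, 7, 7, 5, 4, 5, 5]
j stops at 5 (5), i stops at 1 (7); swap ⇒ [4, 5, 7, 5, 4, 7, 5]
j stops at 4 (4), i stops at 2 (7); swap ⇒ [4, 5, 4, 5, 7, 7, 5]
j stops at 3, i stops at 3; i≥j ⇒ return 3. a=[4, 5, 4, 5, 7, 7, 5]

[4, 5, 4, 5, 7, 7, 5]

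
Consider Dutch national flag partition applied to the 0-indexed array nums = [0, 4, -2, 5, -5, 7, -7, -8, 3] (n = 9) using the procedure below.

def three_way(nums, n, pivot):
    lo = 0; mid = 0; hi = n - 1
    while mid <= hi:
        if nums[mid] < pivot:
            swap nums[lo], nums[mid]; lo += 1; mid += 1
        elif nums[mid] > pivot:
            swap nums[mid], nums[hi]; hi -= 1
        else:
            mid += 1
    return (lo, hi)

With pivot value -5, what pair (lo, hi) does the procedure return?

(2, 2)

pivot = -5; lo=0, mid=0, hi=8
nums[mid]=0>-5: swap nums[0],nums[8]; hi=7 → [3, 4, -2, 5, -5, 7, -7, -8, 0]
nums[mid]=3>-5: swap nums[0],nums[7]; hi=6 → [-8, 4, -2, 5, -5, 7, -7, 3, 0]
nums[mid]=-8<-5: swap nums[0],nums[0]; lo=1,mid=1 → [-8, 4, -2, 5, -5, 7, -7, 3, 0]
nums[mid]=4>-5: swap nums[1],nums[6]; hi=5 → [-8, -7, -2, 5, -5, 7, 4, 3, 0]
nums[mid]=-7<-5: swap nums[1],nums[1]; lo=2,mid=2 → [-8, -7, -2, 5, -5, 7, 4, 3, 0]
nums[mid]=-2>-5: swap nums[2],nums[5]; hi=4 → [-8, -7, 7, 5, -5, -2, 4, 3, 0]
nums[mid]=7>-5: swap nums[2],nums[4]; hi=3 → [-8, -7, -5, 5, 7, -2, 4, 3, 0]
nums[mid]=-5=-5: mid=3
nums[mid]=5>-5: swap nums[3],nums[3]; hi=2 → [-8, -7, -5, 5, 7, -2, 4, 3, 0]
end: lo=2, hi=2; nums = [-8, -7, -5, 5, 7, -2, 4, 3, 0]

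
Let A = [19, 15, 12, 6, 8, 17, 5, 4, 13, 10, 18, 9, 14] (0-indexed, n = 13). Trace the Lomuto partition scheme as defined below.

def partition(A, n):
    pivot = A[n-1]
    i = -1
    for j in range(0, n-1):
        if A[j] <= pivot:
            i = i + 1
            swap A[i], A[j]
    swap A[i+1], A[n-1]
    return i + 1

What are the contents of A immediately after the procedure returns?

pivot = A[12] = 14; i = -1
j=0: A[0]=19 > 14 → no swap
j=1: A[1]=15 > 14 → no swap
j=2: A[2]=12 ≤ 14 → i=0, swap A[0],A[2] → [12, 15, 19, 6, 8, 17, 5, 4, 13, 10, 18, 9, 14]
j=3: A[3]=6 ≤ 14 → i=1, swap A[1],A[3] → [12, 6, 19, 15, 8, 17, 5, 4, 13, 10, 18, 9, 14]
j=4: A[4]=8 ≤ 14 → i=2, swap A[2],A[4] → [12, 6, 8, 15, 19, 17, 5, 4, 13, 10, 18, 9, 14]
j=5: A[5]=17 > 14 → no swap
j=6: A[6]=5 ≤ 14 → i=3, swap A[3],A[6] → [12, 6, 8, 5, 19, 17, 15, 4, 13, 10, 18, 9, 14]
j=7: A[7]=4 ≤ 14 → i=4, swap A[4],A[7] → [12, 6, 8, 5, 4, 17, 15, 19, 13, 10, 18, 9, 14]
j=8: A[8]=13 ≤ 14 → i=5, swap A[5],A[8] → [12, 6, 8, 5, 4, 13, 15, 19, 17, 10, 18, 9, 14]
j=9: A[9]=10 ≤ 14 → i=6, swap A[6],A[9] → [12, 6, 8, 5, 4, 13, 10, 19, 17, 15, 18, 9, 14]
j=10: A[10]=18 > 14 → no swap
j=11: A[11]=9 ≤ 14 → i=7, swap A[7],A[11] → [12, 6, 8, 5, 4, 13, 10, 9, 17, 15, 18, 19, 14]
final swap A[8],A[12] → [12, 6, 8, 5, 4, 13, 10, 9, 14, 15, 18, 19, 17]; return 8

[12, 6, 8, 5, 4, 13, 10, 9, 14, 15, 18, 19, 17]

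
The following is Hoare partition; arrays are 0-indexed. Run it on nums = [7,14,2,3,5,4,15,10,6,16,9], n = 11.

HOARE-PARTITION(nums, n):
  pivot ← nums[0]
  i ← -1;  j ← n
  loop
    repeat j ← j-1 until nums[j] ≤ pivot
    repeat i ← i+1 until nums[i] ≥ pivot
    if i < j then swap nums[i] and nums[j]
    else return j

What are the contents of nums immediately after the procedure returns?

pivot = nums[0] = 7; i = -1, j = 11
j→8 (nums[8]=6≤7), i→0 (nums[0]=7≥7); i<j, swap → [6,14,2,3,5,4,15,10,7,16,9]
j→5 (nums[5]=4≤7), i→1 (nums[1]=14≥7); i<j, swap → [6,4,2,3,5,14,15,10,7,16,9]
j→4, i→5; i≥j, return j=4. nums = [6,4,2,3,5,14,15,10,7,16,9]

[6,4,2,3,5,14,15,10,7,16,9]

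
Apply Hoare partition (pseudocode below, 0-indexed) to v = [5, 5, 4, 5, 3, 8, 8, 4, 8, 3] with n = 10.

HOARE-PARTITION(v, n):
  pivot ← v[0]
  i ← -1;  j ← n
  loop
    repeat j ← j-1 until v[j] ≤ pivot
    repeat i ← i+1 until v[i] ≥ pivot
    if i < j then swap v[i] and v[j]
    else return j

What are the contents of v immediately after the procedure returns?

[3, 4, 4, 3, 5, 8, 8, 5, 8, 5]

pivot=5
j stops at 9 (3), i stops at 0 (5); swap ⇒ [3, 5, 4, 5, 3, 8, 8, 4, 8, 5]
j stops at 7 (4), i stops at 1 (5); swap ⇒ [3, 4, 4, 5, 3, 8, 8, 5, 8, 5]
j stops at 4 (3), i stops at 3 (5); swap ⇒ [3, 4, 4, 3, 5, 8, 8, 5, 8, 5]
j stops at 3, i stops at 4; i≥j ⇒ return 3. v=[3, 4, 4, 3, 5, 8, 8, 5, 8, 5]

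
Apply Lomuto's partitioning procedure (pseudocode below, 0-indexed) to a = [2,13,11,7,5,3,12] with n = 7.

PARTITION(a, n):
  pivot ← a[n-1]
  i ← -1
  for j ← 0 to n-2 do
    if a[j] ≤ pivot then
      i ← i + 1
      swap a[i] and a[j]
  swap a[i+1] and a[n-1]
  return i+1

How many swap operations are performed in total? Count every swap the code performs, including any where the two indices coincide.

pivot=12, i=-1
j=0: 2≤12, i=0, swap(0,0) ⇒ [2,13,11,7,5,3,12]
j=1: 13>12, skip
j=2: 11≤12, i=1, swap(1,2) ⇒ [2,11,13,7,5,3,12]
j=3: 7≤12, i=2, swap(2,3) ⇒ [2,11,7,13,5,3,12]
j=4: 5≤12, i=3, swap(3,4) ⇒ [2,11,7,5,13,3,12]
j=5: 3≤12, i=4, swap(4,5) ⇒ [2,11,7,5,3,13,12]
swap(5,6) ⇒ [2,11,7,5,3,12,13]; return 5

6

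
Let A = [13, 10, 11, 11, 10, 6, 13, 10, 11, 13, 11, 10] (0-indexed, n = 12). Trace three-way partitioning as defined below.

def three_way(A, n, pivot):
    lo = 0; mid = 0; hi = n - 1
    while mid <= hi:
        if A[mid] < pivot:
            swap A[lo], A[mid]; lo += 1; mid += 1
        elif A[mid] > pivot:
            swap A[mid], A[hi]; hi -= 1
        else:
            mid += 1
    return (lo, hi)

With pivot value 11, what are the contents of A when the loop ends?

lo=0 mid=0 hi=11
13>11: swap(0,11), hi=10 ⇒ [10, 10, 11, 11, 10, 6, 13, 10, 11, 13, 11, 13]
10<11: swap(0,0), lo=1 mid=1 ⇒ [10, 10, 11, 11, 10, 6, 13, 10, 11, 13, 11, 13]
10<11: swap(1,1), lo=2 mid=2 ⇒ [10, 10, 11, 11, 10, 6, 13, 10, 11, 13, 11, 13]
11=11: mid=3
11=11: mid=4
10<11: swap(2,4), lo=3 mid=5 ⇒ [10, 10, 10, 11, 11, 6, 13, 10, 11, 13, 11, 13]
6<11: swap(3,5), lo=4 mid=6 ⇒ [10, 10, 10, 6, 11, 11, 13, 10, 11, 13, 11, 13]
13>11: swap(6,10), hi=9 ⇒ [10, 10, 10, 6, 11, 11, 11, 10, 11, 13, 13, 13]
11=11: mid=7
10<11: swap(4,7), lo=5 mid=8 ⇒ [10, 10, 10, 6, 10, 11, 11, 11, 11, 13, 13, 13]
11=11: mid=9
13>11: swap(9,9), hi=8 ⇒ [10, 10, 10, 6, 10, 11, 11, 11, 11, 13, 13, 13]
done. lo=5 hi=8; A=[10, 10, 10, 6, 10, 11, 11, 11, 11, 13, 13, 13]

[10, 10, 10, 6, 10, 11, 11, 11, 11, 13, 13, 13]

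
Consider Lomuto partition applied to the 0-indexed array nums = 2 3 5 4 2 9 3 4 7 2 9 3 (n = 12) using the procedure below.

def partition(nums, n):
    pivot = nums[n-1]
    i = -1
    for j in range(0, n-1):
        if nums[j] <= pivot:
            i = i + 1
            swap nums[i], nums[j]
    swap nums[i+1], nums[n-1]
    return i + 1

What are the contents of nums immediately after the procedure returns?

pivot = nums[11] = 3; i = -1
j=0: nums[0]=2 ≤ 3 → i=0, swap nums[0],nums[0] (no change) → 2 3 5 4 2 9 3 4 7 2 9 3
j=1: nums[1]=3 ≤ 3 → i=1, swap nums[1],nums[1] (no change) → 2 3 5 4 2 9 3 4 7 2 9 3
j=2: nums[2]=5 > 3 → no swap
j=3: nums[3]=4 > 3 → no swap
j=4: nums[4]=2 ≤ 3 → i=2, swap nums[2],nums[4] → 2 3 2 4 5 9 3 4 7 2 9 3
j=5: nums[5]=9 > 3 → no swap
j=6: nums[6]=3 ≤ 3 → i=3, swap nums[3],nums[6] → 2 3 2 3 5 9 4 4 7 2 9 3
j=7: nums[7]=4 > 3 → no swap
j=8: nums[8]=7 > 3 → no swap
j=9: nums[9]=2 ≤ 3 → i=4, swap nums[4],nums[9] → 2 3 2 3 2 9 4 4 7 5 9 3
j=10: nums[10]=9 > 3 → no swap
final swap nums[5],nums[11] → 2 3 2 3 2 3 4 4 7 5 9 9; return 5

2 3 2 3 2 3 4 4 7 5 9 9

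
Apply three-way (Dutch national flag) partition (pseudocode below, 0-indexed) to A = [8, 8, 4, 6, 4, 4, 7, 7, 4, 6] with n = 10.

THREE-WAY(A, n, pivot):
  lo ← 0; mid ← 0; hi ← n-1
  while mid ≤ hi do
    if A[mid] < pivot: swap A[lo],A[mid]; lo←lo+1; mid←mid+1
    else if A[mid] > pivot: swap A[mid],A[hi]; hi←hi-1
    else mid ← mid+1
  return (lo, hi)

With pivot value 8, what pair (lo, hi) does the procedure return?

(8, 9)

pivot = 8; lo=0, mid=0, hi=9
A[mid]=8=8: mid=1
A[mid]=8=8: mid=2
A[mid]=4<8: swap A[0],A[2]; lo=1,mid=3 → [4, 8, 8, 6, 4, 4, 7, 7, 4, 6]
A[mid]=6<8: swap A[1],A[3]; lo=2,mid=4 → [4, 6, 8, 8, 4, 4, 7, 7, 4, 6]
A[mid]=4<8: swap A[2],A[4]; lo=3,mid=5 → [4, 6, 4, 8, 8, 4, 7, 7, 4, 6]
A[mid]=4<8: swap A[3],A[5]; lo=4,mid=6 → [4, 6, 4, 4, 8, 8, 7, 7, 4, 6]
A[mid]=7<8: swap A[4],A[6]; lo=5,mid=7 → [4, 6, 4, 4, 7, 8, 8, 7, 4, 6]
A[mid]=7<8: swap A[5],A[7]; lo=6,mid=8 → [4, 6, 4, 4, 7, 7, 8, 8, 4, 6]
A[mid]=4<8: swap A[6],A[8]; lo=7,mid=9 → [4, 6, 4, 4, 7, 7, 4, 8, 8, 6]
A[mid]=6<8: swap A[7],A[9]; lo=8,mid=10 → [4, 6, 4, 4, 7, 7, 4, 6, 8, 8]
end: lo=8, hi=9; A = [4, 6, 4, 4, 7, 7, 4, 6, 8, 8]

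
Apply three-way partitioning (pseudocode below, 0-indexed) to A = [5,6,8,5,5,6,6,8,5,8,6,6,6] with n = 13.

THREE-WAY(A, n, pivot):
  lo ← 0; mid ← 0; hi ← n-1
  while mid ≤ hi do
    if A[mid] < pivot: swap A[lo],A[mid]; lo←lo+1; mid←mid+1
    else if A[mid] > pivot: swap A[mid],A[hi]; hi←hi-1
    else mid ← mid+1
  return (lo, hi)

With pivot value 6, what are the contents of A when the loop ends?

lo=0 mid=0 hi=12
5<6: swap(0,0), lo=1 mid=1 ⇒ [5,6,8,5,5,6,6,8,5,8,6,6,6]
6=6: mid=2
8>6: swap(2,12), hi=11 ⇒ [5,6,6,5,5,6,6,8,5,8,6,6,8]
6=6: mid=3
5<6: swap(1,3), lo=2 mid=4 ⇒ [5,5,6,6,5,6,6,8,5,8,6,6,8]
5<6: swap(2,4), lo=3 mid=5 ⇒ [5,5,5,6,6,6,6,8,5,8,6,6,8]
6=6: mid=6
6=6: mid=7
8>6: swap(7,11), hi=10 ⇒ [5,5,5,6,6,6,6,6,5,8,6,8,8]
6=6: mid=8
5<6: swap(3,8), lo=4 mid=9 ⇒ [5,5,5,5,6,6,6,6,6,8,6,8,8]
8>6: swap(9,10), hi=9 ⇒ [5,5,5,5,6,6,6,6,6,6,8,8,8]
6=6: mid=10
done. lo=4 hi=9; A=[5,5,5,5,6,6,6,6,6,6,8,8,8]

[5,5,5,5,6,6,6,6,6,6,8,8,8]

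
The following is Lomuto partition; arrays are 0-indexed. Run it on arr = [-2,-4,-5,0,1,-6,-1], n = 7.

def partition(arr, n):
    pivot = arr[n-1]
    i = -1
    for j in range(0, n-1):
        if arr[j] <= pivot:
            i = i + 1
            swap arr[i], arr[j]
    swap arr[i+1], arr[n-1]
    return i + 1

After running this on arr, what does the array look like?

pivot = arr[6] = -1; i = -1
j=0: arr[0]=-2 ≤ -1 → i=0, swap arr[0],arr[0] (no change) → [-2,-4,-5,0,1,-6,-1]
j=1: arr[1]=-4 ≤ -1 → i=1, swap arr[1],arr[1] (no change) → [-2,-4,-5,0,1,-6,-1]
j=2: arr[2]=-5 ≤ -1 → i=2, swap arr[2],arr[2] (no change) → [-2,-4,-5,0,1,-6,-1]
j=3: arr[3]=0 > -1 → no swap
j=4: arr[4]=1 > -1 → no swap
j=5: arr[5]=-6 ≤ -1 → i=3, swap arr[3],arr[5] → [-2,-4,-5,-6,1,0,-1]
final swap arr[4],arr[6] → [-2,-4,-5,-6,-1,0,1]; return 4

[-2,-4,-5,-6,-1,0,1]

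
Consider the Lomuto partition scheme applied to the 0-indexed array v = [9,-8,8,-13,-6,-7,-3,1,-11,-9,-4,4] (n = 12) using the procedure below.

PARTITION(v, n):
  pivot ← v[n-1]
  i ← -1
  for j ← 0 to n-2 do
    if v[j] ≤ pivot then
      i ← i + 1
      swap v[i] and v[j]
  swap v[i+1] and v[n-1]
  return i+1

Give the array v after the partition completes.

[-8,-13,-6,-7,-3,1,-11,-9,-4,4,8,9]

pivot=4, i=-1
j=0: 9>4, skip
j=1: -8≤4, i=0, swap(0,1) ⇒ [-8,9,8,-13,-6,-7,-3,1,-11,-9,-4,4]
j=2: 8>4, skip
j=3: -13≤4, i=1, swap(1,3) ⇒ [-8,-13,8,9,-6,-7,-3,1,-11,-9,-4,4]
j=4: -6≤4, i=2, swap(2,4) ⇒ [-8,-13,-6,9,8,-7,-3,1,-11,-9,-4,4]
j=5: -7≤4, i=3, swap(3,5) ⇒ [-8,-13,-6,-7,8,9,-3,1,-11,-9,-4,4]
j=6: -3≤4, i=4, swap(4,6) ⇒ [-8,-13,-6,-7,-3,9,8,1,-11,-9,-4,4]
j=7: 1≤4, i=5, swap(5,7) ⇒ [-8,-13,-6,-7,-3,1,8,9,-11,-9,-4,4]
j=8: -11≤4, i=6, swap(6,8) ⇒ [-8,-13,-6,-7,-3,1,-11,9,8,-9,-4,4]
j=9: -9≤4, i=7, swap(7,9) ⇒ [-8,-13,-6,-7,-3,1,-11,-9,8,9,-4,4]
j=10: -4≤4, i=8, swap(8,10) ⇒ [-8,-13,-6,-7,-3,1,-11,-9,-4,9,8,4]
swap(9,11) ⇒ [-8,-13,-6,-7,-3,1,-11,-9,-4,4,8,9]; return 9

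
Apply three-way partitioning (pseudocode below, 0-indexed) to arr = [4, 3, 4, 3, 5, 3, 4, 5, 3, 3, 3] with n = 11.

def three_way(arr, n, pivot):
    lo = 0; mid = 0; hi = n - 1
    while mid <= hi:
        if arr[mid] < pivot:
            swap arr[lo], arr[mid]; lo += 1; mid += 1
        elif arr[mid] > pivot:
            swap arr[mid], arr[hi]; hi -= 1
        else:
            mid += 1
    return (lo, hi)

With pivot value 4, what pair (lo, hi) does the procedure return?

pivot = 4; lo=0, mid=0, hi=10
arr[mid]=4=4: mid=1
arr[mid]=3<4: swap arr[0],arr[1]; lo=1,mid=2 → [3, 4, 4, 3, 5, 3, 4, 5, 3, 3, 3]
arr[mid]=4=4: mid=3
arr[mid]=3<4: swap arr[1],arr[3]; lo=2,mid=4 → [3, 3, 4, 4, 5, 3, 4, 5, 3, 3, 3]
arr[mid]=5>4: swap arr[4],arr[10]; hi=9 → [3, 3, 4, 4, 3, 3, 4, 5, 3, 3, 5]
arr[mid]=3<4: swap arr[2],arr[4]; lo=3,mid=5 → [3, 3, 3, 4, 4, 3, 4, 5, 3, 3, 5]
arr[mid]=3<4: swap arr[3],arr[5]; lo=4,mid=6 → [3, 3, 3, 3, 4, 4, 4, 5, 3, 3, 5]
arr[mid]=4=4: mid=7
arr[mid]=5>4: swap arr[7],arr[9]; hi=8 → [3, 3, 3, 3, 4, 4, 4, 3, 3, 5, 5]
arr[mid]=3<4: swap arr[4],arr[7]; lo=5,mid=8 → [3, 3, 3, 3, 3, 4, 4, 4, 3, 5, 5]
arr[mid]=3<4: swap arr[5],arr[8]; lo=6,mid=9 → [3, 3, 3, 3, 3, 3, 4, 4, 4, 5, 5]
end: lo=6, hi=8; arr = [3, 3, 3, 3, 3, 3, 4, 4, 4, 5, 5]

(6, 8)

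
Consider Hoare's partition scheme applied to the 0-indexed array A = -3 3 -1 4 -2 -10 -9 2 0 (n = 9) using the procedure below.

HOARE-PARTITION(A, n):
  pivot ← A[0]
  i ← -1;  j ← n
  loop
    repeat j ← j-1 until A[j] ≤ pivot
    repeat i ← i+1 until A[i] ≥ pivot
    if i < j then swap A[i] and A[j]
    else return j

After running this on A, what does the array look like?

-9 -10 -1 4 -2 3 -3 2 0

pivot = A[0] = -3; i = -1, j = 9
j→6 (A[6]=-9≤-3), i→0 (A[0]=-3≥-3); i<j, swap → -9 3 -1 4 -2 -10 -3 2 0
j→5 (A[5]=-10≤-3), i→1 (A[1]=3≥-3); i<j, swap → -9 -10 -1 4 -2 3 -3 2 0
j→1, i→2; i≥j, return j=1. A = -9 -10 -1 4 -2 3 -3 2 0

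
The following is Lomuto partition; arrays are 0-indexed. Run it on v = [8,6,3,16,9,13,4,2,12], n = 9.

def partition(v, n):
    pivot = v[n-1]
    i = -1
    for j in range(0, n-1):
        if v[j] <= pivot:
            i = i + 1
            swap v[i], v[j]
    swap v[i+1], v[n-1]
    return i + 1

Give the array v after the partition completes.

pivot=12, i=-1
j=0: 8≤12, i=0, swap(0,0) ⇒ [8,6,3,16,9,13,4,2,12]
j=1: 6≤12, i=1, swap(1,1) ⇒ [8,6,3,16,9,13,4,2,12]
j=2: 3≤12, i=2, swap(2,2) ⇒ [8,6,3,16,9,13,4,2,12]
j=3: 16>12, skip
j=4: 9≤12, i=3, swap(3,4) ⇒ [8,6,3,9,16,13,4,2,12]
j=5: 13>12, skip
j=6: 4≤12, i=4, swap(4,6) ⇒ [8,6,3,9,4,13,16,2,12]
j=7: 2≤12, i=5, swap(5,7) ⇒ [8,6,3,9,4,2,16,13,12]
swap(6,8) ⇒ [8,6,3,9,4,2,12,13,16]; return 6

[8,6,3,9,4,2,12,13,16]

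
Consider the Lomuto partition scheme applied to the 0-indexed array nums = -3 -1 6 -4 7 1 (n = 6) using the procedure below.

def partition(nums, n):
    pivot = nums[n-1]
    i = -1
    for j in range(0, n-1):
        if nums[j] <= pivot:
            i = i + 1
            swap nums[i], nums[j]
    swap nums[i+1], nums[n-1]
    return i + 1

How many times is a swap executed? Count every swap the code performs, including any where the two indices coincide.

4

pivot=1, i=-1
j=0: -3≤1, i=0, swap(0,0) ⇒ -3 -1 6 -4 7 1
j=1: -1≤1, i=1, swap(1,1) ⇒ -3 -1 6 -4 7 1
j=2: 6>1, skip
j=3: -4≤1, i=2, swap(2,3) ⇒ -3 -1 -4 6 7 1
j=4: 7>1, skip
swap(3,5) ⇒ -3 -1 -4 1 7 6; return 3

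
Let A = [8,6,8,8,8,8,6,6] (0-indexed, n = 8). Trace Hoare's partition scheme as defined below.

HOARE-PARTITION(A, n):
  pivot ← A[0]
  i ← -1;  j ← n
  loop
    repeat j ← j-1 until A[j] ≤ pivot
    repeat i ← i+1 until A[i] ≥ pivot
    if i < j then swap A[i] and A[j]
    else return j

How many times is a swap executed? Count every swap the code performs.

3

pivot = A[0] = 8; i = -1, j = 8
j→7 (A[7]=6≤8), i→0 (A[0]=8≥8); i<j, swap → [6,6,8,8,8,8,6,8]
j→6 (A[6]=6≤8), i→2 (A[2]=8≥8); i<j, swap → [6,6,6,8,8,8,8,8]
j→5 (A[5]=8≤8), i→3 (A[3]=8≥8); i<j, swap → [6,6,6,8,8,8,8,8]
j→4, i→4; i≥j, return j=4. A = [6,6,6,8,8,8,8,8]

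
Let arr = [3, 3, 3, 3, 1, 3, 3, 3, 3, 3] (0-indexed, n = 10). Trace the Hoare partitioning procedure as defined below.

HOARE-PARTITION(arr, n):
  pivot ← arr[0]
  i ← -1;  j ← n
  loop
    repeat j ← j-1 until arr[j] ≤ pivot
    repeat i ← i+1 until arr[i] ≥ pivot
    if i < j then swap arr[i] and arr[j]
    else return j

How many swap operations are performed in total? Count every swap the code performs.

pivot=3
j stops at 9 (3), i stops at 0 (3); swap ⇒ [3, 3, 3, 3, 1, 3, 3, 3, 3, 3]
j stops at 8 (3), i stops at 1 (3); swap ⇒ [3, 3, 3, 3, 1, 3, 3, 3, 3, 3]
j stops at 7 (3), i stops at 2 (3); swap ⇒ [3, 3, 3, 3, 1, 3, 3, 3, 3, 3]
j stops at 6 (3), i stops at 3 (3); swap ⇒ [3, 3, 3, 3, 1, 3, 3, 3, 3, 3]
j stops at 5, i stops at 5; i≥j ⇒ return 5. arr=[3, 3, 3, 3, 1, 3, 3, 3, 3, 3]

4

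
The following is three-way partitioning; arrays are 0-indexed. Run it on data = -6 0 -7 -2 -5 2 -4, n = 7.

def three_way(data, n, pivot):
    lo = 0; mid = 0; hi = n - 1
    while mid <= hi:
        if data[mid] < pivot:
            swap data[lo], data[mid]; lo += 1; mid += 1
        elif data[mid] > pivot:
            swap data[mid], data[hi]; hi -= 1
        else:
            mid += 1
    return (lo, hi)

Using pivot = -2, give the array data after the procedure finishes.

-6 -4 -7 -5 -2 2 0

pivot = -2; lo=0, mid=0, hi=6
data[mid]=-6<-2: swap data[0],data[0]; lo=1,mid=1 → -6 0 -7 -2 -5 2 -4
data[mid]=0>-2: swap data[1],data[6]; hi=5 → -6 -4 -7 -2 -5 2 0
data[mid]=-4<-2: swap data[1],data[1]; lo=2,mid=2 → -6 -4 -7 -2 -5 2 0
data[mid]=-7<-2: swap data[2],data[2]; lo=3,mid=3 → -6 -4 -7 -2 -5 2 0
data[mid]=-2=-2: mid=4
data[mid]=-5<-2: swap data[3],data[4]; lo=4,mid=5 → -6 -4 -7 -5 -2 2 0
data[mid]=2>-2: swap data[5],data[5]; hi=4 → -6 -4 -7 -5 -2 2 0
end: lo=4, hi=4; data = -6 -4 -7 -5 -2 2 0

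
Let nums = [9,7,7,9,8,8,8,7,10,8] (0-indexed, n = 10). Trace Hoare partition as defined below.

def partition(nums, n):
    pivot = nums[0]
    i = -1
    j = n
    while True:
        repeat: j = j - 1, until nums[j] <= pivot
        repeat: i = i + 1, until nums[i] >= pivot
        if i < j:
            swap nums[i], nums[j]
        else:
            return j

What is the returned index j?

6

pivot = nums[0] = 9; i = -1, j = 10
j→9 (nums[9]=8≤9), i→0 (nums[0]=9≥9); i<j, swap → [8,7,7,9,8,8,8,7,10,9]
j→7 (nums[7]=7≤9), i→3 (nums[3]=9≥9); i<j, swap → [8,7,7,7,8,8,8,9,10,9]
j→6, i→7; i≥j, return j=6. nums = [8,7,7,7,8,8,8,9,10,9]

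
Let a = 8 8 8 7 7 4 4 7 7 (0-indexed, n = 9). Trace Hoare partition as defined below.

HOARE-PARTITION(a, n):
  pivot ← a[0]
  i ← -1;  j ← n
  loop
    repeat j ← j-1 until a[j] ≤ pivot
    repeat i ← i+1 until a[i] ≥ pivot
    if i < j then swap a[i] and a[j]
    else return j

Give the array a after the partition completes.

pivot = a[0] = 8; i = -1, j = 9
j→8 (a[8]=7≤8), i→0 (a[0]=8≥8); i<j, swap → 7 8 8 7 7 4 4 7 8
j→7 (a[7]=7≤8), i→1 (a[1]=8≥8); i<j, swap → 7 7 8 7 7 4 4 8 8
j→6 (a[6]=4≤8), i→2 (a[2]=8≥8); i<j, swap → 7 7 4 7 7 4 8 8 8
j→5, i→6; i≥j, return j=5. a = 7 7 4 7 7 4 8 8 8

7 7 4 7 7 4 8 8 8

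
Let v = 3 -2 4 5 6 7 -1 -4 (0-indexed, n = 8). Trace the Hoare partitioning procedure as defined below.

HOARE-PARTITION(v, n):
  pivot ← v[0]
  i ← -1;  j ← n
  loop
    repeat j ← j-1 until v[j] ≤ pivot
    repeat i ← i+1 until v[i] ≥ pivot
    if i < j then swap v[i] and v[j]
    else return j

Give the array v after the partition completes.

pivot = v[0] = 3; i = -1, j = 8
j→7 (v[7]=-4≤3), i→0 (v[0]=3≥3); i<j, swap → -4 -2 4 5 6 7 -1 3
j→6 (v[6]=-1≤3), i→2 (v[2]=4≥3); i<j, swap → -4 -2 -1 5 6 7 4 3
j→2, i→3; i≥j, return j=2. v = -4 -2 -1 5 6 7 4 3

-4 -2 -1 5 6 7 4 3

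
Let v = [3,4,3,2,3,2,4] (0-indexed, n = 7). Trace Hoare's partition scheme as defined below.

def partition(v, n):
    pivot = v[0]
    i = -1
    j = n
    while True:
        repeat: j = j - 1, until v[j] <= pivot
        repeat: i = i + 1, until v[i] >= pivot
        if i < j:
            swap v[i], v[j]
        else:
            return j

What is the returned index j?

2

pivot=3
j stops at 5 (2), i stops at 0 (3); swap ⇒ [2,4,3,2,3,3,4]
j stops at 4 (3), i stops at 1 (4); swap ⇒ [2,3,3,2,4,3,4]
j stops at 3 (2), i stops at 2 (3); swap ⇒ [2,3,2,3,4,3,4]
j stops at 2, i stops at 3; i≥j ⇒ return 2. v=[2,3,2,3,4,3,4]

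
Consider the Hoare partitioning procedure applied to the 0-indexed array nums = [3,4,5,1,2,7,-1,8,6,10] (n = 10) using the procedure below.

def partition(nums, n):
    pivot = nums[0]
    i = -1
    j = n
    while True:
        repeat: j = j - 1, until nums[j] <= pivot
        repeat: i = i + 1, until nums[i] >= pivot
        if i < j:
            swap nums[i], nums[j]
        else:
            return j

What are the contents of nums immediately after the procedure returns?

pivot=3
j stops at 6 (-1), i stops at 0 (3); swap ⇒ [-1,4,5,1,2,7,3,8,6,10]
j stops at 4 (2), i stops at 1 (4); swap ⇒ [-1,2,5,1,4,7,3,8,6,10]
j stops at 3 (1), i stops at 2 (5); swap ⇒ [-1,2,1,5,4,7,3,8,6,10]
j stops at 2, i stops at 3; i≥j ⇒ return 2. nums=[-1,2,1,5,4,7,3,8,6,10]

[-1,2,1,5,4,7,3,8,6,10]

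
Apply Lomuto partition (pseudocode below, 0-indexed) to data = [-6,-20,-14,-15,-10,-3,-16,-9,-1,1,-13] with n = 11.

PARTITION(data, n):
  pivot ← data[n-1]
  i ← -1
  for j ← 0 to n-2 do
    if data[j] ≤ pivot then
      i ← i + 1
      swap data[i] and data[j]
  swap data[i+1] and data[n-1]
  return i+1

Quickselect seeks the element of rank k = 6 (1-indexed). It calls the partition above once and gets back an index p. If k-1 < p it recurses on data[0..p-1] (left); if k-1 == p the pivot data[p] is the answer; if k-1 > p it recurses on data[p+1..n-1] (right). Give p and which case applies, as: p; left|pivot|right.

pivot=-13, i=-1
j=0: -6>-13, skip
j=1: -20≤-13, i=0, swap(0,1) ⇒ [-20,-6,-14,-15,-10,-3,-16,-9,-1,1,-13]
j=2: -14≤-13, i=1, swap(1,2) ⇒ [-20,-14,-6,-15,-10,-3,-16,-9,-1,1,-13]
j=3: -15≤-13, i=2, swap(2,3) ⇒ [-20,-14,-15,-6,-10,-3,-16,-9,-1,1,-13]
j=4: -10>-13, skip
j=5: -3>-13, skip
j=6: -16≤-13, i=3, swap(3,6) ⇒ [-20,-14,-15,-16,-10,-3,-6,-9,-1,1,-13]
j=7: -9>-13, skip
j=8: -1>-13, skip
j=9: 1>-13, skip
swap(4,10) ⇒ [-20,-14,-15,-16,-13,-3,-6,-9,-1,1,-10]; return 4
p = 4; k-1 = 5 > 4 ⇒ right

4; right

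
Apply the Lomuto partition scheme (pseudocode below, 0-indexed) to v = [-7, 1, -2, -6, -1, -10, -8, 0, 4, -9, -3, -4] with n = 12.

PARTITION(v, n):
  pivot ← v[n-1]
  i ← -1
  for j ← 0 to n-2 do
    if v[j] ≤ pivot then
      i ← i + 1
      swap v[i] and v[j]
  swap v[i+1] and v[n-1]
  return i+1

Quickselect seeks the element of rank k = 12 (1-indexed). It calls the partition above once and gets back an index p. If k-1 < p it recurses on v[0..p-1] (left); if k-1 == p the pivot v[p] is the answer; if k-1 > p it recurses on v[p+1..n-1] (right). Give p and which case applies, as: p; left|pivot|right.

5; right

pivot=-4, i=-1
j=0: -7≤-4, i=0, swap(0,0) ⇒ [-7, 1, -2, -6, -1, -10, -8, 0, 4, -9, -3, -4]
j=1: 1>-4, skip
j=2: -2>-4, skip
j=3: -6≤-4, i=1, swap(1,3) ⇒ [-7, -6, -2, 1, -1, -10, -8, 0, 4, -9, -3, -4]
j=4: -1>-4, skip
j=5: -10≤-4, i=2, swap(2,5) ⇒ [-7, -6, -10, 1, -1, -2, -8, 0, 4, -9, -3, -4]
j=6: -8≤-4, i=3, swap(3,6) ⇒ [-7, -6, -10, -8, -1, -2, 1, 0, 4, -9, -3, -4]
j=7: 0>-4, skip
j=8: 4>-4, skip
j=9: -9≤-4, i=4, swap(4,9) ⇒ [-7, -6, -10, -8, -9, -2, 1, 0, 4, -1, -3, -4]
j=10: -3>-4, skip
swap(5,11) ⇒ [-7, -6, -10, -8, -9, -4, 1, 0, 4, -1, -3, -2]; return 5
p = 5; k-1 = 11 > 5 ⇒ right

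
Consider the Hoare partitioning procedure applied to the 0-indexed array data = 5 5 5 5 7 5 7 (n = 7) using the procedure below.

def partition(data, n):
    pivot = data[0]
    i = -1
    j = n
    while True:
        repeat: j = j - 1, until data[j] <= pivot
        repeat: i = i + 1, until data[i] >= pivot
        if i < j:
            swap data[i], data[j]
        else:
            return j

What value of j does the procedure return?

pivot = data[0] = 5; i = -1, j = 7
j→5 (data[5]=5≤5), i→0 (data[0]=5≥5); i<j, swap → 5 5 5 5 7 5 7
j→3 (data[3]=5≤5), i→1 (data[1]=5≥5); i<j, swap → 5 5 5 5 7 5 7
j→2, i→2; i≥j, return j=2. data = 5 5 5 5 7 5 7

2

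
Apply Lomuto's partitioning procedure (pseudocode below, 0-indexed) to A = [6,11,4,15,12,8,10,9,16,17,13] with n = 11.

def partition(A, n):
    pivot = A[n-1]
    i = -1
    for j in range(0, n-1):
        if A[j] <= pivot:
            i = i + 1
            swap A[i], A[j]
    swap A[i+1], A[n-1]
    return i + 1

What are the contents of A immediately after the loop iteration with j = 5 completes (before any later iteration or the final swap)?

[6,11,4,12,8,15,10,9,16,17,13]

pivot = A[10] = 13; i = -1
j=0: A[0]=6 ≤ 13 → i=0, swap A[0],A[0] (no change) → [6,11,4,15,12,8,10,9,16,17,13]
j=1: A[1]=11 ≤ 13 → i=1, swap A[1],A[1] (no change) → [6,11,4,15,12,8,10,9,16,17,13]
j=2: A[2]=4 ≤ 13 → i=2, swap A[2],A[2] (no change) → [6,11,4,15,12,8,10,9,16,17,13]
j=3: A[3]=15 > 13 → no swap
j=4: A[4]=12 ≤ 13 → i=3, swap A[3],A[4] → [6,11,4,12,15,8,10,9,16,17,13]
j=5: A[5]=8 ≤ 13 → i=4, swap A[4],A[5] → [6,11,4,12,8,15,10,9,16,17,13]
(after j=5) A = [6,11,4,12,8,15,10,9,16,17,13]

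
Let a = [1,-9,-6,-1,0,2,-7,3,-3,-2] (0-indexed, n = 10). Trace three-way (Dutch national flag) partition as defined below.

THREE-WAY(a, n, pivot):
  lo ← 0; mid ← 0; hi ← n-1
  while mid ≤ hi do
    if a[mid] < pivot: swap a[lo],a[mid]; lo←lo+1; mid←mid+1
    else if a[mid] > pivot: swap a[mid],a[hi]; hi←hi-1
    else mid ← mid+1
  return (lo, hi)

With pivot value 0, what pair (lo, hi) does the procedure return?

(6, 6)

pivot = 0; lo=0, mid=0, hi=9
a[mid]=1>0: swap a[0],a[9]; hi=8 → [-2,-9,-6,-1,0,2,-7,3,-3,1]
a[mid]=-2<0: swap a[0],a[0]; lo=1,mid=1 → [-2,-9,-6,-1,0,2,-7,3,-3,1]
a[mid]=-9<0: swap a[1],a[1]; lo=2,mid=2 → [-2,-9,-6,-1,0,2,-7,3,-3,1]
a[mid]=-6<0: swap a[2],a[2]; lo=3,mid=3 → [-2,-9,-6,-1,0,2,-7,3,-3,1]
a[mid]=-1<0: swap a[3],a[3]; lo=4,mid=4 → [-2,-9,-6,-1,0,2,-7,3,-3,1]
a[mid]=0=0: mid=5
a[mid]=2>0: swap a[5],a[8]; hi=7 → [-2,-9,-6,-1,0,-3,-7,3,2,1]
a[mid]=-3<0: swap a[4],a[5]; lo=5,mid=6 → [-2,-9,-6,-1,-3,0,-7,3,2,1]
a[mid]=-7<0: swap a[5],a[6]; lo=6,mid=7 → [-2,-9,-6,-1,-3,-7,0,3,2,1]
a[mid]=3>0: swap a[7],a[7]; hi=6 → [-2,-9,-6,-1,-3,-7,0,3,2,1]
end: lo=6, hi=6; a = [-2,-9,-6,-1,-3,-7,0,3,2,1]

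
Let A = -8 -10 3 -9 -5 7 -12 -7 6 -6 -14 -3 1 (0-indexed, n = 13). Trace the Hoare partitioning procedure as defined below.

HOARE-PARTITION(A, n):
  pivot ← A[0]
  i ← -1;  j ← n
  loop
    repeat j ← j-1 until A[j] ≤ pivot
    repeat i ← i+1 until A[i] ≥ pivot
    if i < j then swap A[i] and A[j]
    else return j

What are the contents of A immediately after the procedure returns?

-14 -10 -12 -9 -5 7 3 -7 6 -6 -8 -3 1

pivot = A[0] = -8; i = -1, j = 13
j→10 (A[10]=-14≤-8), i→0 (A[0]=-8≥-8); i<j, swap → -14 -10 3 -9 -5 7 -12 -7 6 -6 -8 -3 1
j→6 (A[6]=-12≤-8), i→2 (A[2]=3≥-8); i<j, swap → -14 -10 -12 -9 -5 7 3 -7 6 -6 -8 -3 1
j→3, i→4; i≥j, return j=3. A = -14 -10 -12 -9 -5 7 3 -7 6 -6 -8 -3 1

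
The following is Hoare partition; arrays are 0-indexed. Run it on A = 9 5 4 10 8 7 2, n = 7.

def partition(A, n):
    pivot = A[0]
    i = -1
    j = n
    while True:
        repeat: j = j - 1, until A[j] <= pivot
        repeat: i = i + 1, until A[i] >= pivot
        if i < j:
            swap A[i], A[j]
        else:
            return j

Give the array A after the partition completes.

2 5 4 7 8 10 9

pivot = A[0] = 9; i = -1, j = 7
j→6 (A[6]=2≤9), i→0 (A[0]=9≥9); i<j, swap → 2 5 4 10 8 7 9
j→5 (A[5]=7≤9), i→3 (A[3]=10≥9); i<j, swap → 2 5 4 7 8 10 9
j→4, i→5; i≥j, return j=4. A = 2 5 4 7 8 10 9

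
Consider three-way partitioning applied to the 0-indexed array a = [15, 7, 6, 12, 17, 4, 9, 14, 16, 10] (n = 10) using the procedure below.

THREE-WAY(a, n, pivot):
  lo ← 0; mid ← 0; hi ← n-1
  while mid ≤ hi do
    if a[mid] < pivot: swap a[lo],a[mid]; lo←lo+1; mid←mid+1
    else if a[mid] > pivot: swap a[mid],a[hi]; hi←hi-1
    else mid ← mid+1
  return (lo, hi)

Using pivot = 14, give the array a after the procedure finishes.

[10, 7, 6, 12, 4, 9, 14, 16, 17, 15]

lo=0 mid=0 hi=9
15>14: swap(0,9), hi=8 ⇒ [10, 7, 6, 12, 17, 4, 9, 14, 16, 15]
10<14: swap(0,0), lo=1 mid=1 ⇒ [10, 7, 6, 12, 17, 4, 9, 14, 16, 15]
7<14: swap(1,1), lo=2 mid=2 ⇒ [10, 7, 6, 12, 17, 4, 9, 14, 16, 15]
6<14: swap(2,2), lo=3 mid=3 ⇒ [10, 7, 6, 12, 17, 4, 9, 14, 16, 15]
12<14: swap(3,3), lo=4 mid=4 ⇒ [10, 7, 6, 12, 17, 4, 9, 14, 16, 15]
17>14: swap(4,8), hi=7 ⇒ [10, 7, 6, 12, 16, 4, 9, 14, 17, 15]
16>14: swap(4,7), hi=6 ⇒ [10, 7, 6, 12, 14, 4, 9, 16, 17, 15]
14=14: mid=5
4<14: swap(4,5), lo=5 mid=6 ⇒ [10, 7, 6, 12, 4, 14, 9, 16, 17, 15]
9<14: swap(5,6), lo=6 mid=7 ⇒ [10, 7, 6, 12, 4, 9, 14, 16, 17, 15]
done. lo=6 hi=6; a=[10, 7, 6, 12, 4, 9, 14, 16, 17, 15]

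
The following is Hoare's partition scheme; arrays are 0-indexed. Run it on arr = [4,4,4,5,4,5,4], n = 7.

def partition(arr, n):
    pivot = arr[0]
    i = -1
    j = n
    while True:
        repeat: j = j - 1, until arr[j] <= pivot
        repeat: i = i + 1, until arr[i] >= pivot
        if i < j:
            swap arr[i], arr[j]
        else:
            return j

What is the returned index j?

pivot = arr[0] = 4; i = -1, j = 7
j→6 (arr[6]=4≤4), i→0 (arr[0]=4≥4); i<j, swap → [4,4,4,5,4,5,4]
j→4 (arr[4]=4≤4), i→1 (arr[1]=4≥4); i<j, swap → [4,4,4,5,4,5,4]
j→2, i→2; i≥j, return j=2. arr = [4,4,4,5,4,5,4]

2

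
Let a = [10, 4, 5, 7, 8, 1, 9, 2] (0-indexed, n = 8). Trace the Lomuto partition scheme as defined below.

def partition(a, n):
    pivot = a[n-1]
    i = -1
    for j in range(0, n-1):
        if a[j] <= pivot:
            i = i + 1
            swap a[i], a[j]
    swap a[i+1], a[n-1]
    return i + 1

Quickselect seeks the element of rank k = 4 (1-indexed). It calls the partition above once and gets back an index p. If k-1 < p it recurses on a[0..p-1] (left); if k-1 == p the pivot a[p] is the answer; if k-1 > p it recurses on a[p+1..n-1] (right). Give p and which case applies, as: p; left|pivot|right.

1; right

pivot = a[7] = 2; i = -1
j=0: a[0]=10 > 2 → no swap
j=1: a[1]=4 > 2 → no swap
j=2: a[2]=5 > 2 → no swap
j=3: a[3]=7 > 2 → no swap
j=4: a[4]=8 > 2 → no swap
j=5: a[5]=1 ≤ 2 → i=0, swap a[0],a[5] → [1, 4, 5, 7, 8, 10, 9, 2]
j=6: a[6]=9 > 2 → no swap
final swap a[1],a[7] → [1, 2, 5, 7, 8, 10, 9, 4]; return 1
p = 1; k-1 = 3 > 1 ⇒ right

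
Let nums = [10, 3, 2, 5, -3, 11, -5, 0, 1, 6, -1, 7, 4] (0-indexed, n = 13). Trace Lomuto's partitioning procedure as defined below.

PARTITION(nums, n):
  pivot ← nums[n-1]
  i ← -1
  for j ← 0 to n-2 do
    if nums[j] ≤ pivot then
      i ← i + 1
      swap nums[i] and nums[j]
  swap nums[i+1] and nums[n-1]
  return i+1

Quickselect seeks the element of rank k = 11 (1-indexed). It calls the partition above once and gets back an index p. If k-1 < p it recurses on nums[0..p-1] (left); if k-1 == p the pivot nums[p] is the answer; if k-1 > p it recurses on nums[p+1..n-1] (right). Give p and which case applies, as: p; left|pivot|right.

7; right

pivot = nums[12] = 4; i = -1
j=0: nums[0]=10 > 4 → no swap
j=1: nums[1]=3 ≤ 4 → i=0, swap nums[0],nums[1] → [3, 10, 2, 5, -3, 11, -5, 0, 1, 6, -1, 7, 4]
j=2: nums[2]=2 ≤ 4 → i=1, swap nums[1],nums[2] → [3, 2, 10, 5, -3, 11, -5, 0, 1, 6, -1, 7, 4]
j=3: nums[3]=5 > 4 → no swap
j=4: nums[4]=-3 ≤ 4 → i=2, swap nums[2],nums[4] → [3, 2, -3, 5, 10, 11, -5, 0, 1, 6, -1, 7, 4]
j=5: nums[5]=11 > 4 → no swap
j=6: nums[6]=-5 ≤ 4 → i=3, swap nums[3],nums[6] → [3, 2, -3, -5, 10, 11, 5, 0, 1, 6, -1, 7, 4]
j=7: nums[7]=0 ≤ 4 → i=4, swap nums[4],nums[7] → [3, 2, -3, -5, 0, 11, 5, 10, 1, 6, -1, 7, 4]
j=8: nums[8]=1 ≤ 4 → i=5, swap nums[5],nums[8] → [3, 2, -3, -5, 0, 1, 5, 10, 11, 6, -1, 7, 4]
j=9: nums[9]=6 > 4 → no swap
j=10: nums[10]=-1 ≤ 4 → i=6, swap nums[6],nums[10] → [3, 2, -3, -5, 0, 1, -1, 10, 11, 6, 5, 7, 4]
j=11: nums[11]=7 > 4 → no swap
final swap nums[7],nums[12] → [3, 2, -3, -5, 0, 1, -1, 4, 11, 6, 5, 7, 10]; return 7
p = 7; k-1 = 10 > 7 ⇒ right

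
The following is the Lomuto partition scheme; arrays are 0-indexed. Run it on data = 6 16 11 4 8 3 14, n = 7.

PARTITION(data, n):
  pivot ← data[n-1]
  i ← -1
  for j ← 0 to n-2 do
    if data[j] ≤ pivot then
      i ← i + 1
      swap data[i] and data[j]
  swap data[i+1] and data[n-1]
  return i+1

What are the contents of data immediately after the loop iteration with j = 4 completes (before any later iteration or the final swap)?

pivot = data[6] = 14; i = -1
j=0: data[0]=6 ≤ 14 → i=0, swap data[0],data[0] (no change) → 6 16 11 4 8 3 14
j=1: data[1]=16 > 14 → no swap
j=2: data[2]=11 ≤ 14 → i=1, swap data[1],data[2] → 6 11 16 4 8 3 14
j=3: data[3]=4 ≤ 14 → i=2, swap data[2],data[3] → 6 11 4 16 8 3 14
j=4: data[4]=8 ≤ 14 → i=3, swap data[3],data[4] → 6 11 4 8 16 3 14
(after j=4) data = 6 11 4 8 16 3 14

6 11 4 8 16 3 14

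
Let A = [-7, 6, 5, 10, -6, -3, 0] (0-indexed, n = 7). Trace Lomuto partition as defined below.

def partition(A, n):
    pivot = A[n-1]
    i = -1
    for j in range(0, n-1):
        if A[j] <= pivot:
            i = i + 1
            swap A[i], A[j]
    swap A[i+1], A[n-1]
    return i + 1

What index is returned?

3

pivot = A[6] = 0; i = -1
j=0: A[0]=-7 ≤ 0 → i=0, swap A[0],A[0] (no change) → [-7, 6, 5, 10, -6, -3, 0]
j=1: A[1]=6 > 0 → no swap
j=2: A[2]=5 > 0 → no swap
j=3: A[3]=10 > 0 → no swap
j=4: A[4]=-6 ≤ 0 → i=1, swap A[1],A[4] → [-7, -6, 5, 10, 6, -3, 0]
j=5: A[5]=-3 ≤ 0 → i=2, swap A[2],A[5] → [-7, -6, -3, 10, 6, 5, 0]
final swap A[3],A[6] → [-7, -6, -3, 0, 6, 5, 10]; return 3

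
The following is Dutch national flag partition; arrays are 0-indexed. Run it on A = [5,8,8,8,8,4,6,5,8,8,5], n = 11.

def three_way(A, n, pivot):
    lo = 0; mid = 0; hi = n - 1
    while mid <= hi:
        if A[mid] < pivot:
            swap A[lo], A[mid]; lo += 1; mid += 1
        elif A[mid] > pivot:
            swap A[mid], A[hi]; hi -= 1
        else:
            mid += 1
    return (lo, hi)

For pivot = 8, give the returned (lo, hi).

lo=0 mid=0 hi=10
5<8: swap(0,0), lo=1 mid=1 ⇒ [5,8,8,8,8,4,6,5,8,8,5]
8=8: mid=2
8=8: mid=3
8=8: mid=4
8=8: mid=5
4<8: swap(1,5), lo=2 mid=6 ⇒ [5,4,8,8,8,8,6,5,8,8,5]
6<8: swap(2,6), lo=3 mid=7 ⇒ [5,4,6,8,8,8,8,5,8,8,5]
5<8: swap(3,7), lo=4 mid=8 ⇒ [5,4,6,5,8,8,8,8,8,8,5]
8=8: mid=9
8=8: mid=10
5<8: swap(4,10), lo=5 mid=11 ⇒ [5,4,6,5,5,8,8,8,8,8,8]
done. lo=5 hi=10; A=[5,4,6,5,5,8,8,8,8,8,8]

(5, 10)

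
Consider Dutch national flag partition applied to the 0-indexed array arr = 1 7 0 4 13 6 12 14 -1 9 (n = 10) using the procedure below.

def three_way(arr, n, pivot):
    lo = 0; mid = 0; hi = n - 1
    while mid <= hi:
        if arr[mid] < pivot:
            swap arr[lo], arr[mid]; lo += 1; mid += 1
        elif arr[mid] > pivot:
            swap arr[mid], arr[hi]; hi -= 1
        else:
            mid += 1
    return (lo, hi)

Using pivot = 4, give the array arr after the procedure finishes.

1 -1 0 4 6 12 14 13 9 7

pivot = 4; lo=0, mid=0, hi=9
arr[mid]=1<4: swap arr[0],arr[0]; lo=1,mid=1 → 1 7 0 4 13 6 12 14 -1 9
arr[mid]=7>4: swap arr[1],arr[9]; hi=8 → 1 9 0 4 13 6 12 14 -1 7
arr[mid]=9>4: swap arr[1],arr[8]; hi=7 → 1 -1 0 4 13 6 12 14 9 7
arr[mid]=-1<4: swap arr[1],arr[1]; lo=2,mid=2 → 1 -1 0 4 13 6 12 14 9 7
arr[mid]=0<4: swap arr[2],arr[2]; lo=3,mid=3 → 1 -1 0 4 13 6 12 14 9 7
arr[mid]=4=4: mid=4
arr[mid]=13>4: swap arr[4],arr[7]; hi=6 → 1 -1 0 4 14 6 12 13 9 7
arr[mid]=14>4: swap arr[4],arr[6]; hi=5 → 1 -1 0 4 12 6 14 13 9 7
arr[mid]=12>4: swap arr[4],arr[5]; hi=4 → 1 -1 0 4 6 12 14 13 9 7
arr[mid]=6>4: swap arr[4],arr[4]; hi=3 → 1 -1 0 4 6 12 14 13 9 7
end: lo=3, hi=3; arr = 1 -1 0 4 6 12 14 13 9 7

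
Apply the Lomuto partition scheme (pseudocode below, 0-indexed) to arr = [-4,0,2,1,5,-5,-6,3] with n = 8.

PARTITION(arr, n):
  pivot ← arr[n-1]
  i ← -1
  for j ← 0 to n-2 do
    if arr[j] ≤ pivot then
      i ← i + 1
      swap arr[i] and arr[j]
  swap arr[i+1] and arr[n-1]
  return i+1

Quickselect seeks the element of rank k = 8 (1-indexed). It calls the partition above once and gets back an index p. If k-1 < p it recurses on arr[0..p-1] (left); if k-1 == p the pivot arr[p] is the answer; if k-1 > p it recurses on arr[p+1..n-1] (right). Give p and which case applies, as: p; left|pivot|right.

pivot=3, i=-1
j=0: -4≤3, i=0, swap(0,0) ⇒ [-4,0,2,1,5,-5,-6,3]
j=1: 0≤3, i=1, swap(1,1) ⇒ [-4,0,2,1,5,-5,-6,3]
j=2: 2≤3, i=2, swap(2,2) ⇒ [-4,0,2,1,5,-5,-6,3]
j=3: 1≤3, i=3, swap(3,3) ⇒ [-4,0,2,1,5,-5,-6,3]
j=4: 5>3, skip
j=5: -5≤3, i=4, swap(4,5) ⇒ [-4,0,2,1,-5,5,-6,3]
j=6: -6≤3, i=5, swap(5,6) ⇒ [-4,0,2,1,-5,-6,5,3]
swap(6,7) ⇒ [-4,0,2,1,-5,-6,3,5]; return 6
p = 6; k-1 = 7 > 6 ⇒ right

6; right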